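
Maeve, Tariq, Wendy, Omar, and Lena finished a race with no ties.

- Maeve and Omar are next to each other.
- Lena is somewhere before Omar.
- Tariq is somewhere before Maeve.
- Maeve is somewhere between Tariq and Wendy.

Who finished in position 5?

Wendy

With clues 1–2, Lena is ruled out for place 5.
With clues 1–3, Tariq is ruled out for place 5.
With clues 1–4, Maeve and Omar are ruled out for place 5.
So place 5 is Wendy.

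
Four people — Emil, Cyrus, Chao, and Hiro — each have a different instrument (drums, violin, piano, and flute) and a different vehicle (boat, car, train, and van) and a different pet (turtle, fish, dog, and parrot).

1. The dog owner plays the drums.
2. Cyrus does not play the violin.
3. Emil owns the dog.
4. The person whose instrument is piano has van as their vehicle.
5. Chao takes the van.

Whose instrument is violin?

Hiro

With clues 1–2, Cyrus is impossible for the one with instrument violin.
With clues 1–3, Emil is impossible for the one with instrument violin.
With clues 1–5, Chao is impossible for the one with instrument violin.
That leaves Hiro.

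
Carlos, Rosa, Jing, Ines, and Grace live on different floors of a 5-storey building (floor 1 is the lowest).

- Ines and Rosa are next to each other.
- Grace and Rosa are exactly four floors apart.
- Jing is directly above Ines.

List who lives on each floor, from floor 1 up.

From clues 1–2: Rosa is in {1,5}.
From clues 1–3: Rosa → floor 1, Ines → floor 2, Jing → floor 3, Carlos → floor 4, Grace → floor 5.

Rosa, Ines, Jing, Carlos, Grace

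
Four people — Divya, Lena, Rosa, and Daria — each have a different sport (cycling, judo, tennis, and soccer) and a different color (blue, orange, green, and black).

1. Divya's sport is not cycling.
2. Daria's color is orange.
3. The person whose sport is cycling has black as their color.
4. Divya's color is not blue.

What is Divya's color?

With clues 1–2, orange is impossible for Divya's color.
With clues 1–3, black is impossible for Divya's color.
With clues 1–4, blue is impossible for Divya's color.
That leaves green.

green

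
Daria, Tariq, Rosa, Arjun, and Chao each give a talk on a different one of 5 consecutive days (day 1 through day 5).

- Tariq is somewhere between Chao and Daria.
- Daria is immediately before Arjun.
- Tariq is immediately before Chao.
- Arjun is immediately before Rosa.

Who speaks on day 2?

With clues 1–3, Chao, Rosa, and Tariq are ruled out for day 2.
With clues 1–4, Daria is ruled out for day 2.
So day 2 is Arjun.

Arjun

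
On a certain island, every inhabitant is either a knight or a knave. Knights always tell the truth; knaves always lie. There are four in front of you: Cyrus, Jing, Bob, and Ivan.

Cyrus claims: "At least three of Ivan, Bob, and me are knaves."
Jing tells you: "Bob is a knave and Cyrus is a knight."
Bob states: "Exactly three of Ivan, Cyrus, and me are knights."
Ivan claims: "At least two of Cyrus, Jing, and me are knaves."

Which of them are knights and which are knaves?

Cyrus: knave, Jing: knave, Bob: knave, Ivan: knight

Consider Cyrus. Suppose Cyrus is a knight.
Then Cyrus's own statement would have to be true, but it can't be — contradiction.
So Cyrus is a knave.
With that fixed, Jing's statement is false, so Jing is a knave.
With that fixed, Bob's statement is false, so Bob is a knave.
With that fixed, Ivan's statement is true, so Ivan is a knight.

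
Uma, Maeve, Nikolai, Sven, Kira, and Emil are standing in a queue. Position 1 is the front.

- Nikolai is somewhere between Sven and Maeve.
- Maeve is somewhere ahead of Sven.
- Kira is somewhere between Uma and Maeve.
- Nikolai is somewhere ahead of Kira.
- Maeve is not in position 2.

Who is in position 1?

Maeve

With clue 1, Nikolai is ruled out for position 1.
With clues 1–2, Sven is ruled out for position 1.
With clues 1–3, Kira is ruled out for position 1.
With clues 1–4, Uma is ruled out for position 1.
With clues 1–5, Emil is ruled out for position 1.
So position 1 is Maeve.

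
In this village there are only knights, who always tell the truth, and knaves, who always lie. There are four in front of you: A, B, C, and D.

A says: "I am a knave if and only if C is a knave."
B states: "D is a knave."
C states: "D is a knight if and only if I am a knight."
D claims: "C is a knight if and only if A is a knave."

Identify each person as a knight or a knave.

A: knave, B: knave, C: knight, D: knight

Consider A. Suppose A is a knight.
Then no assignment of the remaining roles makes every statement match its speaker's type — contradiction.
So A is a knave.
Consider B. Suppose B is a knight.
Then no assignment of the remaining roles makes every statement match its speaker's type — contradiction.
So B is a knave.
Consider C. Suppose C is a knave.
Then A's statement comes out true, contradicting A being a knave.
So C is a knight.
With that fixed, D's statement is true, so D is a knight.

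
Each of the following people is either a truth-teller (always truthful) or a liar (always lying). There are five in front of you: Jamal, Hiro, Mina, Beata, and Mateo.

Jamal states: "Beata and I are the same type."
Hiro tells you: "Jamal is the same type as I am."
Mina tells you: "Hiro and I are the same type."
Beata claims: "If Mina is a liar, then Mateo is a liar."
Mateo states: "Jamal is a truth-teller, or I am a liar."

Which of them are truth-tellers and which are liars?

Jamal: truth-teller, Hiro: truth-teller, Mina: truth-teller, Beata: truth-teller, Mateo: truth-teller

Consider Jamal. Suppose Jamal is a liar.
Then whichever role Hiro has, Hiro's statement has the wrong truth value — contradiction.
So Jamal is a truth-teller.
With that fixed, Mateo's statement is true, so Mateo is a truth-teller.
Consider Hiro. Suppose Hiro is a liar.
Then whichever role Mina has, Mina's statement has the wrong truth value — contradiction.
So Hiro is a truth-teller.
Consider Mina. Suppose Mina is a liar.
Then no assignment of the remaining roles makes every statement match its speaker's type — contradiction.
So Mina is a truth-teller.
With that fixed, Beata's statement is true, so Beata is a truth-teller.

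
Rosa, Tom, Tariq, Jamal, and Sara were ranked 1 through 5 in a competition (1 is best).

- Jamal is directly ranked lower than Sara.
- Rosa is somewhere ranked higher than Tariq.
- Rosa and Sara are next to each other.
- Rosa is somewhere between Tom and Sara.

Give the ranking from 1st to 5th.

Tom, Rosa, Sara, Jamal, Tariq

From clue 1: Jamal is in {2,3,4,5}.
From clues 1–2: Rosa is in {1,2,3,4}.
From clues 1–3: Rosa is in {1,2}.
From clues 1–4: Tom → rank 1, Rosa → rank 2, Sara → rank 3, Jamal → rank 4, Tariq → rank 5.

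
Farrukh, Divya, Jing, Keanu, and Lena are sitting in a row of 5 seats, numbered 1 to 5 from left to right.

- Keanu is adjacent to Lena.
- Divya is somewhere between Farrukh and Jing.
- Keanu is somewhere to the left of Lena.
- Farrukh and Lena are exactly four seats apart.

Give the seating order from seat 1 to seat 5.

Farrukh, Divya, Jing, Keanu, Lena

From clues 1–2: Divya is in {2,4}.
From clues 1–4: Farrukh → seat 1, Divya → seat 2, Jing → seat 3, Keanu → seat 4, Lena → seat 5.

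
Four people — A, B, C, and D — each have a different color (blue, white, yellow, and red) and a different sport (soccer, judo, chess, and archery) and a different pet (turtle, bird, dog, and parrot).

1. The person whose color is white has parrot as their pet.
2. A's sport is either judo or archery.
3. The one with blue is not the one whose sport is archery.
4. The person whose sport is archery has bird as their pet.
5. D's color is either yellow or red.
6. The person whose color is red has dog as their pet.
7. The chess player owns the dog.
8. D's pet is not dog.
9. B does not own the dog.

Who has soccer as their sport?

With clues 1–2, A is impossible for the one with sport soccer.
With clues 1–7, D is impossible for the one with sport soccer.
With clues 1–9, C is impossible for the one with sport soccer.
That leaves B.

B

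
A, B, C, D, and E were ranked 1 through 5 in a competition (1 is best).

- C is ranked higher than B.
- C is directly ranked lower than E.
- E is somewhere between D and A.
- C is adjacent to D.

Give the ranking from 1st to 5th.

A, E, C, D, B

From clue 1: B is in {2,3,4,5}.
From clues 1–2: B is in {3,4,5}.
From clues 1–3: E → rank 2, C → rank 3.
From clues 1–4: A → rank 1, D → rank 4, B → rank 5.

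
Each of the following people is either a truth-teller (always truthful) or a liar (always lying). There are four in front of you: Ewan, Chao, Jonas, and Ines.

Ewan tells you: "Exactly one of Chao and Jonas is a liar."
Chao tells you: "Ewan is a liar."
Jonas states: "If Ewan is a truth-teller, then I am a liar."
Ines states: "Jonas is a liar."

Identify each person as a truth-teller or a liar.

Consider Ewan. Suppose Ewan is a truth-teller.
Then whichever role Jonas has, Jonas's statement has the wrong truth value — contradiction.
So Ewan is a liar.
With that fixed, Chao's statement is true, so Chao is a truth-teller.
With that fixed, Jonas's statement is true, so Jonas is a truth-teller.
With that fixed, Ines's statement is false, so Ines is a liar.

Ewan: liar, Chao: truth-teller, Jonas: truth-teller, Ines: liar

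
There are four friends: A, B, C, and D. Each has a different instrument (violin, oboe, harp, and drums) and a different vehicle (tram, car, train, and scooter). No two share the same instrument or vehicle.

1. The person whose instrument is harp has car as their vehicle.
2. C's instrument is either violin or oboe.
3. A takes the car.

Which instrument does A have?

harp

With clues 1–3, drums, oboe, and violin are impossible for A's instrument.
That leaves harp.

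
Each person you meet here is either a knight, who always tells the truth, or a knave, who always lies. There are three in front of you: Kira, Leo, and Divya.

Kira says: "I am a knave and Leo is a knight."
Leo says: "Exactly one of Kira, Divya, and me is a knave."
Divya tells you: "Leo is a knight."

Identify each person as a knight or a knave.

Consider Kira. Suppose Kira is a knight.
Then Kira's own statement would have to be true, but it can't be — contradiction.
So Kira is a knave.
Consider Leo. Suppose Leo is a knight.
Then Kira's statement comes out true, contradicting Kira being a knave.
So Leo is a knave.
With that fixed, Divya's statement is false, so Divya is a knave.

Kira: knave, Leo: knave, Divya: knave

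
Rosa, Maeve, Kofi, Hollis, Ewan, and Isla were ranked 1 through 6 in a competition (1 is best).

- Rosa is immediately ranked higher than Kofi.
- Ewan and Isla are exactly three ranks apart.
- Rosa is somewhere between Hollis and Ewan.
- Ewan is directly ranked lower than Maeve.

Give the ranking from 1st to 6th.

Maeve, Ewan, Rosa, Kofi, Isla, Hollis

From clue 1: Rosa is in {1,2,3,4,5}.
From clues 1–3: Rosa is in {2,3,4}.
From clues 1–4: Maeve → rank 1, Ewan → rank 2, Rosa → rank 3, Kofi → rank 4, Isla → rank 5, Hollis → rank 6.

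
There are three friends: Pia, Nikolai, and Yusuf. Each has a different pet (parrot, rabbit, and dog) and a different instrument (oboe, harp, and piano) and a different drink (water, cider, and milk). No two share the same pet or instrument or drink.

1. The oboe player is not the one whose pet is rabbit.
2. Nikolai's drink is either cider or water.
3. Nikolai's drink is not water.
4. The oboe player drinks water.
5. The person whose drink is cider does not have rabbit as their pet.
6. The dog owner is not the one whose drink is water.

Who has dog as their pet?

Nikolai

With clues 1–6, Pia and Yusuf are impossible for the one with pet dog.
That leaves Nikolai.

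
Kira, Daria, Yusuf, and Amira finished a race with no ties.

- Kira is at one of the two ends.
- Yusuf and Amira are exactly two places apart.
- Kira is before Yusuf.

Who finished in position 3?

Daria

With clue 1, Kira is ruled out for place 3.
With clues 1–3, Amira and Yusuf are ruled out for place 3.
So place 3 is Daria.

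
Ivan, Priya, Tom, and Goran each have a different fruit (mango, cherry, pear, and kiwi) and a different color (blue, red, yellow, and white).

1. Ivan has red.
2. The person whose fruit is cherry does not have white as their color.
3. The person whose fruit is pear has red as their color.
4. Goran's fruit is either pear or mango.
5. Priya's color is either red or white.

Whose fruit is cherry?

With clues 1–3, Ivan is impossible for the one with fruit cherry.
With clues 1–4, Goran is impossible for the one with fruit cherry.
With clues 1–5, Priya is impossible for the one with fruit cherry.
That leaves Tom.

Tom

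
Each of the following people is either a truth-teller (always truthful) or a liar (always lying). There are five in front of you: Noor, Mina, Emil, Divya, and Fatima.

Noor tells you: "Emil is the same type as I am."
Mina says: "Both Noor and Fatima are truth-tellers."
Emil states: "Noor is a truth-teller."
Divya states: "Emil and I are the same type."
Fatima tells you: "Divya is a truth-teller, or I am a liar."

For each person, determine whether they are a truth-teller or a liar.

Consider Noor. Suppose Noor is a liar.
Then no assignment of the remaining roles makes every statement match its speaker's type — contradiction.
So Noor is a truth-teller.
With that fixed, Emil's statement is true, so Emil is a truth-teller.
Consider Mina. Suppose Mina is a liar.
Then no assignment of the remaining roles makes every statement match its speaker's type — contradiction.
So Mina is a truth-teller.
Consider Divya. Suppose Divya is a liar.
Then whichever role Fatima has, Fatima's statement has the wrong truth value — contradiction.
So Divya is a truth-teller.
With that fixed, Fatima's statement is true, so Fatima is a truth-teller.

Noor: truth-teller, Mina: truth-teller, Emil: truth-teller, Divya: truth-teller, Fatima: truth-teller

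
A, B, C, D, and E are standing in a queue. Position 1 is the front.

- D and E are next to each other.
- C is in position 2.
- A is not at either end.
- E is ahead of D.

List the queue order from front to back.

B, C, A, E, D

From clues 1–2: C → position 2.
From clues 1–3: B → position 1, A → position 3.
From clues 1–4: E → position 4, D → position 5.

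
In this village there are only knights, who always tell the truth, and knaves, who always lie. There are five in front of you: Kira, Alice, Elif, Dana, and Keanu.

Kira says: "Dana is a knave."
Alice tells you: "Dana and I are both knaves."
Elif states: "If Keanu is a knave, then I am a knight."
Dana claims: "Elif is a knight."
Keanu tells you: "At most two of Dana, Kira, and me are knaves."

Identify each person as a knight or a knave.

Consider Kira. Suppose Kira is a knight.
Then no assignment of the remaining roles makes every statement match its speaker's type — contradiction.
So Kira is a knave.
Consider Alice. Suppose Alice is a knight.
Then Alice's own statement would have to be true, but it can't be — contradiction.
So Alice is a knave.
Consider Elif. Suppose Elif is a knave.
Then no assignment of the remaining roles makes every statement match its speaker's type — contradiction.
So Elif is a knight.
With that fixed, Dana's statement is true, so Dana is a knight.
With that fixed, Keanu's statement is true, so Keanu is a knight.

Kira: knave, Alice: knave, Elif: knight, Dana: knight, Keanu: knight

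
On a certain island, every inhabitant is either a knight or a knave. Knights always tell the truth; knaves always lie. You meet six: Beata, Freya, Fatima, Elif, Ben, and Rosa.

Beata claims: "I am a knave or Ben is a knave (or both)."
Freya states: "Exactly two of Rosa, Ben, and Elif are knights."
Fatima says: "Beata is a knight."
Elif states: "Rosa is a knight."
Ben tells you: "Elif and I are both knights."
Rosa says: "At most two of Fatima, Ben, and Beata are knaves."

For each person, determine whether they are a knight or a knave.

Beata: knight, Freya: knight, Fatima: knight, Elif: knight, Ben: knave, Rosa: knight

Consider Beata. Suppose Beata is a knave.
Then Beata's own statement would have to be false, but it can't be — contradiction.
So Beata is a knight.
With that fixed, Fatima's statement is true, so Fatima is a knight.
With that fixed, Rosa's statement is true, so Rosa is a knight.
With that fixed, Elif's statement is true, so Elif is a knight.
Consider Freya. Suppose Freya is a knave.
Then no assignment of the remaining roles makes every statement match its speaker's type — contradiction.
So Freya is a knight.
Consider Ben. Suppose Ben is a knight.
Then Beata's statement comes out false, contradicting Beata being a knight.
So Ben is a knave.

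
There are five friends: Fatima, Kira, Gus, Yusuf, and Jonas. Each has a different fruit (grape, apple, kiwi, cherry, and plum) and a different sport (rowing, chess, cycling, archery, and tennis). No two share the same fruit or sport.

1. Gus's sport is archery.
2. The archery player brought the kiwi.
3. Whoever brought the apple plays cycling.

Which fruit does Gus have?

kiwi

With clues 1–2, apple, cherry, grape, and plum are impossible for Gus's fruit.
That leaves kiwi.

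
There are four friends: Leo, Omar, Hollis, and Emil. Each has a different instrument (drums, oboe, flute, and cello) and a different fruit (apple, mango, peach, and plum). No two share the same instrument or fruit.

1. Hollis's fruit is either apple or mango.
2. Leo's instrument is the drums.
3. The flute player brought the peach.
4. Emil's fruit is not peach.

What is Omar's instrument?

flute

With clues 1–2, drums is impossible for Omar's instrument.
With clues 1–4, cello and oboe are impossible for Omar's instrument.
That leaves flute.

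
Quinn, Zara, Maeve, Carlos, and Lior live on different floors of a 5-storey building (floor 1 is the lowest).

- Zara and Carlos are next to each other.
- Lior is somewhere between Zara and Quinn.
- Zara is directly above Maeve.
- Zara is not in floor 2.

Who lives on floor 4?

Zara

With clues 1–3, Carlos, Maeve, and Quinn are ruled out for floor 4.
With clues 1–4, Lior is ruled out for floor 4.
So floor 4 is Zara.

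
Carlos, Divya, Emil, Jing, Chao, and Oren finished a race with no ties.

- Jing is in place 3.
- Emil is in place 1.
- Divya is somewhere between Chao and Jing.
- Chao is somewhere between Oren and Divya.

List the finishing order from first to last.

From clue 1: Jing → place 3.
From clues 1–2: Emil → place 1.
From clues 1–3: Divya is in {4,5}.
From clues 1–4: Carlos → place 2, Divya → place 4, Chao → place 5, Oren → place 6.

Emil, Carlos, Jing, Divya, Chao, Oren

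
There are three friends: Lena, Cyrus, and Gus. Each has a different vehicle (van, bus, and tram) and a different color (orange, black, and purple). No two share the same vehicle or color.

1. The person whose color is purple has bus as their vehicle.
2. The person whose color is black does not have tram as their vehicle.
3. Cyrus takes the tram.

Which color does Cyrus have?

orange

With clues 1–3, black and purple are impossible for Cyrus's color.
That leaves orange.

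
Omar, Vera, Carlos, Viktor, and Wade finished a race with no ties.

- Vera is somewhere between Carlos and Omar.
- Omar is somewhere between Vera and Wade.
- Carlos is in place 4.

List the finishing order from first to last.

Wade, Omar, Vera, Carlos, Viktor

From clue 1: Vera is in {2,3,4}.
From clues 1–2: Omar is in {2,3,4}.
From clues 1–3: Wade → place 1, Omar → place 2, Vera → place 3, Carlos → place 4, Viktor → place 5.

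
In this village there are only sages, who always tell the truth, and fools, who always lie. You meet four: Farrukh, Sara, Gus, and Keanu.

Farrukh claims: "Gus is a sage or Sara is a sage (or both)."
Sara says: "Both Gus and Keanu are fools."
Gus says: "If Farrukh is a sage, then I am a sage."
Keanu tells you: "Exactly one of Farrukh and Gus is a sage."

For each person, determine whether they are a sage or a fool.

Farrukh: sage, Sara: fool, Gus: sage, Keanu: fool

Consider Farrukh. Suppose Farrukh is a fool.
Then no assignment of the remaining roles makes every statement match its speaker's type — contradiction.
So Farrukh is a sage.
Consider Sara. Suppose Sara is a sage.
Then no assignment of the remaining roles makes every statement match its speaker's type — contradiction.
So Sara is a fool.
Consider Gus. Suppose Gus is a fool.
Then Farrukh's statement comes out false, contradicting Farrukh being a sage.
So Gus is a sage.
With that fixed, Keanu's statement is false, so Keanu is a fool.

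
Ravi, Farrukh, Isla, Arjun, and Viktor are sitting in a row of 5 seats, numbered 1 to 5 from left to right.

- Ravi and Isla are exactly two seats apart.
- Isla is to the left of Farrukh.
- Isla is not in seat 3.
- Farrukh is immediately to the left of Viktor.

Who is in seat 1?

Isla

With clues 1–2, Farrukh is ruled out for seat 1.
With clues 1–3, Ravi is ruled out for seat 1.
With clues 1–4, Arjun and Viktor are ruled out for seat 1.
So seat 1 is Isla.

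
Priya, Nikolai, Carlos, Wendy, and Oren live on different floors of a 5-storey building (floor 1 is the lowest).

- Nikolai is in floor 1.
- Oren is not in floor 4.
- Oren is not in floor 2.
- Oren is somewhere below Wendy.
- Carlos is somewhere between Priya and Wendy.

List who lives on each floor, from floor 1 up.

Nikolai, Priya, Oren, Carlos, Wendy

From clue 1: Nikolai → floor 1.
From clues 1–2: Oren is in {2,3,5}.
From clues 1–3: Oren is in {3,5}.
From clues 1–4: Oren → floor 3.
From clues 1–5: Priya → floor 2, Carlos → floor 4, Wendy → floor 5.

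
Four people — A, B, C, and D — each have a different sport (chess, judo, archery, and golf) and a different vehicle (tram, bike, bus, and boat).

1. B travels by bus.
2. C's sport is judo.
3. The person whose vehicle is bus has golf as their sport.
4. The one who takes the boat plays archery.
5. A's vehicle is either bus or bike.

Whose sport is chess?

A

With clues 1–2, C is impossible for the one with sport chess.
With clues 1–3, B is impossible for the one with sport chess.
With clues 1–5, D is impossible for the one with sport chess.
That leaves A.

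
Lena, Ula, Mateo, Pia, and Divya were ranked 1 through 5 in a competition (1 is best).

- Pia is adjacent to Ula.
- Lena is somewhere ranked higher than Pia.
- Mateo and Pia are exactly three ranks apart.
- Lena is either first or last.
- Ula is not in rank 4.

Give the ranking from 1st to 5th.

From clues 1–2: Lena is in {1,2,3}.
From clues 1–4: Lena → rank 1.
From clues 1–5: Pia → rank 2, Ula → rank 3, Divya → rank 4, Mateo → rank 5.

Lena, Pia, Ula, Divya, Mateo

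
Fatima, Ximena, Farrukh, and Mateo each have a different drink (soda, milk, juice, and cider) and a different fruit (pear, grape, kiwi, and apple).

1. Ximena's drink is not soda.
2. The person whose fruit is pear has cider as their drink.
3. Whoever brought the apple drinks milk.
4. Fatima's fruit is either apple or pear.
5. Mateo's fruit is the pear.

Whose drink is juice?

Ximena

With clues 1–4, Fatima is impossible for the one with drink juice.
With clues 1–5, Farrukh and Mateo are impossible for the one with drink juice.
That leaves Ximena.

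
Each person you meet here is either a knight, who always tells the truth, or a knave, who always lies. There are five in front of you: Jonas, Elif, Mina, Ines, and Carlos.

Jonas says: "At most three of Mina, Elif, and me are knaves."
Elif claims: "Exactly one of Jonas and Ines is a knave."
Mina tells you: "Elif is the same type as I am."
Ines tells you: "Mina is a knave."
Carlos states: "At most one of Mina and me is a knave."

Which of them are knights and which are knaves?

Jonas: knight, Elif: knight, Mina: knight, Ines: knave, Carlos: knight

Regardless of anyone's role, Jonas's statement is true, so Jonas is a knight.
Consider Elif. Suppose Elif is a knave.
Then whichever role Mina has, Mina's statement has the wrong truth value — contradiction.
So Elif is a knight.
Consider Mina. Suppose Mina is a knave.
Then no assignment of the remaining roles makes every statement match its speaker's type — contradiction.
So Mina is a knight.
With that fixed, Ines's statement is false, so Ines is a knave.
With that fixed, Carlos's statement is true, so Carlos is a knight.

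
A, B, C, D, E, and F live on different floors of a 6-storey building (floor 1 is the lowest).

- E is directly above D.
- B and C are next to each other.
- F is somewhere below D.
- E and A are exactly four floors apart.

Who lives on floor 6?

With clue 1, D is ruled out for floor 6.
With clues 1–3, F is ruled out for floor 6.
With clues 1–4, A, B, and C are ruled out for floor 6.
So floor 6 is E.

E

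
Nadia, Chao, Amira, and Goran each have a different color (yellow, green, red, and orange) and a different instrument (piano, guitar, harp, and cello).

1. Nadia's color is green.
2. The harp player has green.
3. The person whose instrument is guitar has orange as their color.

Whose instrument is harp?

Nadia

With clues 1–2, Amira, Chao, and Goran are impossible for the one with instrument harp.
That leaves Nadia.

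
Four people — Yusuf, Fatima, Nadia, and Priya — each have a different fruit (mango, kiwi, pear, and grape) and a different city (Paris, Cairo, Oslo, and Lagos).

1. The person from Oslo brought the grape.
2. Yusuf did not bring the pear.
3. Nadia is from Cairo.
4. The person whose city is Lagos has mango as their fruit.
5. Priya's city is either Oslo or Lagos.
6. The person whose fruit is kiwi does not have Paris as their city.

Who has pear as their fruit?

With clues 1–2, Yusuf is impossible for the one with fruit pear.
With clues 1–5, Priya is impossible for the one with fruit pear.
With clues 1–6, Nadia is impossible for the one with fruit pear.
That leaves Fatima.

Fatima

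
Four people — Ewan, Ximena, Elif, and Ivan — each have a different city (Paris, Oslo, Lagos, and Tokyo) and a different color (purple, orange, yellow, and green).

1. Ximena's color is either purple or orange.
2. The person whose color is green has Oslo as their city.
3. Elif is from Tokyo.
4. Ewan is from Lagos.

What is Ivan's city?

Oslo

With clues 1–3, Tokyo is impossible for Ivan's city.
With clues 1–4, Lagos and Paris are impossible for Ivan's city.
That leaves Oslo.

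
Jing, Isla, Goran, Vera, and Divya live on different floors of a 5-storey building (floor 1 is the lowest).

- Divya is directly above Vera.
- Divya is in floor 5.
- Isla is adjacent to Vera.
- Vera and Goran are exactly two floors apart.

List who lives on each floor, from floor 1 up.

From clue 1: Vera is in {1,2,3,4}.
From clues 1–2: Vera → floor 4, Divya → floor 5.
From clues 1–3: Isla → floor 3.
From clues 1–4: Jing → floor 1, Goran → floor 2.

Jing, Goran, Isla, Vera, Divya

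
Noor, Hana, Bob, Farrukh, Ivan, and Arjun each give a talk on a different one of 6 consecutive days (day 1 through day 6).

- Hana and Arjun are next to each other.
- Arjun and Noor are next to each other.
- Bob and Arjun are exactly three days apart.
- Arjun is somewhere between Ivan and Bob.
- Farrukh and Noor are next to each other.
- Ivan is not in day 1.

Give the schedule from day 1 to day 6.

Bob, Farrukh, Noor, Arjun, Hana, Ivan

From clues 1–2: Arjun is in {2,3,4,5}.
From clues 1–3: Bob is in {1,2,5,6}.
From clues 1–4: Bob is in {1,6}.
From clues 1–5: Noor is in {3,4}.
From clues 1–6: Bob → day 1, Farrukh → day 2, Noor → day 3, Arjun → day 4, Hana → day 5, Ivan → day 6.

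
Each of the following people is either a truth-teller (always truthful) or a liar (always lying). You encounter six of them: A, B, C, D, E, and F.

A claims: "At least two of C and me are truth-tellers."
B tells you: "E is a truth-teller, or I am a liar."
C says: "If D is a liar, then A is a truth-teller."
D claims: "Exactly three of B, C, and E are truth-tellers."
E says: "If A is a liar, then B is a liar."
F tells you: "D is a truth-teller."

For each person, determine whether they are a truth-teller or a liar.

A: truth-teller, B: truth-teller, C: truth-teller, D: truth-teller, E: truth-teller, F: truth-teller

Consider A. Suppose A is a liar.
Then no assignment of the remaining roles makes every statement match its speaker's type — contradiction.
So A is a truth-teller.
With that fixed, C's statement is true, so C is a truth-teller.
With that fixed, E's statement is true, so E is a truth-teller.
With that fixed, B's statement is true, so B is a truth-teller.
With that fixed, D's statement is true, so D is a truth-teller.
With that fixed, F's statement is true, so F is a truth-teller.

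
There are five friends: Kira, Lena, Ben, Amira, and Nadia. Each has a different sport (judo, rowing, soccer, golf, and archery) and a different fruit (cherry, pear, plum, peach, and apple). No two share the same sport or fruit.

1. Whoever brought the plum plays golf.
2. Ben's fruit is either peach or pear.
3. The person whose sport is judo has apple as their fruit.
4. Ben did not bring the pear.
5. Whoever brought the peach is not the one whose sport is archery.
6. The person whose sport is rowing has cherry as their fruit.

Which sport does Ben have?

With clues 1–2, golf is impossible for Ben's sport.
With clues 1–3, judo is impossible for Ben's sport.
With clues 1–5, archery is impossible for Ben's sport.
With clues 1–6, rowing is impossible for Ben's sport.
That leaves soccer.

soccer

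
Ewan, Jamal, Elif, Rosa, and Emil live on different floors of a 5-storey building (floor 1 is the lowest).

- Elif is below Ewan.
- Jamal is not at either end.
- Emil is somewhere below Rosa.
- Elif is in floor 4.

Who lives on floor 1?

Emil

With clue 1, Ewan is ruled out for floor 1.
With clues 1–2, Jamal is ruled out for floor 1.
With clues 1–3, Rosa is ruled out for floor 1.
With clues 1–4, Elif is ruled out for floor 1.
So floor 1 is Emil.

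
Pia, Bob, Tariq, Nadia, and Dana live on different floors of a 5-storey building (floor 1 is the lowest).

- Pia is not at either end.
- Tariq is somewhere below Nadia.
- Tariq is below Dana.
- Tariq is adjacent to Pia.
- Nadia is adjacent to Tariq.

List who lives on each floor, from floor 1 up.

Bob, Pia, Tariq, Nadia, Dana

From clue 1: Pia is in {2,3,4}.
From clues 1–4: Pia is in {2,3}.
From clues 1–5: Bob → floor 1, Pia → floor 2, Tariq → floor 3, Nadia → floor 4, Dana → floor 5.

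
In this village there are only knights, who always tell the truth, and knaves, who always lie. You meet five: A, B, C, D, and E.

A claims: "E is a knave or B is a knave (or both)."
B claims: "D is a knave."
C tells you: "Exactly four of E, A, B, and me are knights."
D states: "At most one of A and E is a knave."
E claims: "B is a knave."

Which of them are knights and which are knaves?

Consider A. Suppose A is a knave.
Then no assignment of the remaining roles makes every statement match its speaker's type — contradiction.
So A is a knight.
With that fixed, D's statement is true, so D is a knight.
With that fixed, B's statement is false, so B is a knave.
With that fixed, C's statement is false, so C is a knave.
With that fixed, E's statement is true, so E is a knight.

A: knight, B: knave, C: knave, D: knight, E: knight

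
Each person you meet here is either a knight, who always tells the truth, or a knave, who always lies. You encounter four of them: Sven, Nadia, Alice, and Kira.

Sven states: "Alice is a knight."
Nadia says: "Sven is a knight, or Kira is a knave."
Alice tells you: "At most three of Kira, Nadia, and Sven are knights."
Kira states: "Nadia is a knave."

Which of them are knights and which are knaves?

Sven: knight, Nadia: knight, Alice: knight, Kira: knave

Regardless of anyone's role, Alice's statement is true, so Alice is a knight.
With that fixed, Sven's statement is true, so Sven is a knight.
With that fixed, Nadia's statement is true, so Nadia is a knight.
With that fixed, Kira's statement is false, so Kira is a knave.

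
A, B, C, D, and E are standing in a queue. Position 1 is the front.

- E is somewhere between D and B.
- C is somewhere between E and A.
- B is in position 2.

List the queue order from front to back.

From clue 1: E is in {2,3,4}.
From clues 1–2: E is in {2,4}.
From clues 1–3: A → position 1, B → position 2, C → position 3, E → position 4, D → position 5.

A, B, C, E, D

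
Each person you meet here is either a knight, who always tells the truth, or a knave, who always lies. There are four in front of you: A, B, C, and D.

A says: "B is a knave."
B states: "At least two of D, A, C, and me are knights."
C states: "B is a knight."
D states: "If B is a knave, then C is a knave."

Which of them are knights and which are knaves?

Consider A. Suppose A is a knight.
Then no assignment of the remaining roles makes every statement match its speaker's type — contradiction.
So A is a knave.
Consider B. Suppose B is a knave.
Then A's statement comes out true, contradicting A being a knave.
So B is a knight.
With that fixed, C's statement is true, so C is a knight.
With that fixed, D's statement is true, so D is a knight.

A: knave, B: knight, C: knight, D: knight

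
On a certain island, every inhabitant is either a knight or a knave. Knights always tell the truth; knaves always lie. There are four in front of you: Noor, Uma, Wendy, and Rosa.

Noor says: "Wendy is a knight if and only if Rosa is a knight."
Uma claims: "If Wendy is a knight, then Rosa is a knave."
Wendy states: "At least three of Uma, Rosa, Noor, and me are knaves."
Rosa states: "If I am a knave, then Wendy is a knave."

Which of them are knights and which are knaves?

Consider Noor. Suppose Noor is a knight.
Then no assignment of the remaining roles makes every statement match its speaker's type — contradiction.
So Noor is a knave.
Consider Uma. Suppose Uma is a knave.
Then no assignment of the remaining roles makes every statement match its speaker's type — contradiction.
So Uma is a knight.
Consider Wendy. Suppose Wendy is a knight.
Then Wendy's own statement would have to be true, but it can't be — contradiction.
So Wendy is a knave.
With that fixed, Rosa's statement is true, so Rosa is a knight.

Noor: knave, Uma: knight, Wendy: knave, Rosa: knight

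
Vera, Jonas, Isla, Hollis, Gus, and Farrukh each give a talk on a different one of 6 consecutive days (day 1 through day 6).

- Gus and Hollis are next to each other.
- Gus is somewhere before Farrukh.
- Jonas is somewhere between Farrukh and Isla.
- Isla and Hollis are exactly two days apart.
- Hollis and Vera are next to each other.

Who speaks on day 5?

Jonas

With clues 1–4, Hollis and Isla are ruled out for day 5.
With clues 1–5, Farrukh, Gus, and Vera are ruled out for day 5.
So day 5 is Jonas.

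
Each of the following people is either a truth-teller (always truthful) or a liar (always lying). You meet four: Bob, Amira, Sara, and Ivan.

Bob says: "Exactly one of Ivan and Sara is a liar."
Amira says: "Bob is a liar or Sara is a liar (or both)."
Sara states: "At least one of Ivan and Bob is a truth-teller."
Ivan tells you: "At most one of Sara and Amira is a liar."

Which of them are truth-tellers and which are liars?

Consider Bob. Suppose Bob is a truth-teller.
Then no assignment of the remaining roles makes every statement match its speaker's type — contradiction.
So Bob is a liar.
With that fixed, Amira's statement is true, so Amira is a truth-teller.
With that fixed, Ivan's statement is true, so Ivan is a truth-teller.
With that fixed, Sara's statement is true, so Sara is a truth-teller.

Bob: liar, Amira: truth-teller, Sara: truth-teller, Ivan: truth-teller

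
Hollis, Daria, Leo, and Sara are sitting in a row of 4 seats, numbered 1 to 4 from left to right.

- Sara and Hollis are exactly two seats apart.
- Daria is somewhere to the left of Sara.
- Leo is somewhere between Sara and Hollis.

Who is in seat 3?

Leo

With clues 1–2, Hollis is ruled out for seat 3.
With clues 1–3, Daria and Sara are ruled out for seat 3.
So seat 3 is Leo.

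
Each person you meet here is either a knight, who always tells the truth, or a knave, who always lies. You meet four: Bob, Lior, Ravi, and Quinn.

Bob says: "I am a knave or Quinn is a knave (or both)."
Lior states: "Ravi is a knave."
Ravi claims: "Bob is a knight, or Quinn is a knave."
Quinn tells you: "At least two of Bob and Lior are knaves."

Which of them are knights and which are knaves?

Consider Bob. Suppose Bob is a knave.
Then Bob's own statement would have to be false, but it can't be — contradiction.
So Bob is a knight.
With that fixed, Ravi's statement is true, so Ravi is a knight.
With that fixed, Quinn's statement is false, so Quinn is a knave.
With that fixed, Lior's statement is false, so Lior is a knave.

Bob: knight, Lior: knave, Ravi: knight, Quinn: knave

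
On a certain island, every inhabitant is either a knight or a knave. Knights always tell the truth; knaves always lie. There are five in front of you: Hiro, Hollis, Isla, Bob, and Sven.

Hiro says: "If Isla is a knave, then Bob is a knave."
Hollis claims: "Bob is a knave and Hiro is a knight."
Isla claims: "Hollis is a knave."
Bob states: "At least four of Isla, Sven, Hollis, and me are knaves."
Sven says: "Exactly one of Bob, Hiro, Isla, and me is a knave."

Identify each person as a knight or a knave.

Consider Hiro. Suppose Hiro is a knave.
Then no assignment of the remaining roles makes every statement match its speaker's type — contradiction.
So Hiro is a knight.
Consider Hollis. Suppose Hollis is a knave.
Then no assignment of the remaining roles makes every statement match its speaker's type — contradiction.
So Hollis is a knight.
With that fixed, Isla's statement is false, so Isla is a knave.
With that fixed, Bob's statement is false, so Bob is a knave.
With that fixed, Sven's statement is false, so Sven is a knave.

Hiro: knight, Hollis: knight, Isla: knave, Bob: knave, Sven: knave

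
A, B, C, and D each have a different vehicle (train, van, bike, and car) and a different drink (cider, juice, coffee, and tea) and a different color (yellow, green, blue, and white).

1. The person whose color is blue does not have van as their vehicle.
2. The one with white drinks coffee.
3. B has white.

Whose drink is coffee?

B

With clues 1–3, A, C, and D are impossible for the one with drink coffee.
That leaves B.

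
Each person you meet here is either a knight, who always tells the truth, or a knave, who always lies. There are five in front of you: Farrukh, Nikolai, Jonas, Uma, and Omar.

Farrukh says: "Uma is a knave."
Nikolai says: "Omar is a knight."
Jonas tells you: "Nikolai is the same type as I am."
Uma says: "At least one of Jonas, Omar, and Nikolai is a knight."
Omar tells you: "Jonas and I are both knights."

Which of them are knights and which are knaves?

Consider Farrukh. Suppose Farrukh is a knight.
Then no assignment of the remaining roles makes every statement match its speaker's type — contradiction.
So Farrukh is a knave.
Consider Nikolai. Suppose Nikolai is a knave.
Then whichever role Jonas has, Jonas's statement has the wrong truth value — contradiction.
So Nikolai is a knight.
With that fixed, Uma's statement is true, so Uma is a knight.
Consider Jonas. Suppose Jonas is a knave.
Then no assignment of the remaining roles makes every statement match its speaker's type — contradiction.
So Jonas is a knight.
Consider Omar. Suppose Omar is a knave.
Then Nikolai's statement comes out false, contradicting Nikolai being a knight.
So Omar is a knight.

Farrukh: knave, Nikolai: knight, Jonas: knight, Uma: knight, Omar: knight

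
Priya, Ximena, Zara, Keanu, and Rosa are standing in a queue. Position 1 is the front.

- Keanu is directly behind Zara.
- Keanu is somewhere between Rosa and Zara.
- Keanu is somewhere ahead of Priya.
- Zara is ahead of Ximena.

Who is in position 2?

Keanu

With clues 1–2, Rosa is ruled out for position 2.
With clues 1–3, Priya and Ximena are ruled out for position 2.
With clues 1–4, Zara is ruled out for position 2.
So position 2 is Keanu.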